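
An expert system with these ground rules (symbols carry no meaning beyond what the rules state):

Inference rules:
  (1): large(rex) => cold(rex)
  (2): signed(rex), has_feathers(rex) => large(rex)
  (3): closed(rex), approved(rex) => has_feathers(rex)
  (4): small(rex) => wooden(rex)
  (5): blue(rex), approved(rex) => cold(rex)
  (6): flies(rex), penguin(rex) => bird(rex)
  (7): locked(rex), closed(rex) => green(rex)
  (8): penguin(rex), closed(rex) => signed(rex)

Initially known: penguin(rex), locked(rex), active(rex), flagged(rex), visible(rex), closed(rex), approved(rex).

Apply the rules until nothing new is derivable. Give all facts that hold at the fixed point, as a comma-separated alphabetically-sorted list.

active(rex), approved(rex), closed(rex), cold(rex), flagged(rex), green(rex), has_feathers(rex), large(rex), locked(rex), penguin(rex), signed(rex), visible(rex)

[1] (3) [closed(rex), approved(rex) => has_feathers(rex)]; (7) [locked(rex), closed(rex) => green(rex)]; (8) [penguin(rex), closed(rex) => signed(rex)]. ⇒ new: has_feathers(rex), green(rex), signed(rex).
[2] (2) [signed(rex), has_feathers(rex) => large(rex)]. ⇒ new: large(rex).
[3] (1) [large(rex) => cold(rex)]. ⇒ new: cold(rex).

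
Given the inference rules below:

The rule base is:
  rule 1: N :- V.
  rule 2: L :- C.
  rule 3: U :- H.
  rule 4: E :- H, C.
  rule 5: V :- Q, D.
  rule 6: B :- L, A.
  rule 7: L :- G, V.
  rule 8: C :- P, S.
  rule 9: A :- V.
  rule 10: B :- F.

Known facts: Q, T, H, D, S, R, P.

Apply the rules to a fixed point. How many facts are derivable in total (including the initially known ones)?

15

Round 1 fires rule 3, rule 5, rule 8, giving U, V, C.
Round 2 fires rule 1, rule 2, rule 4, rule 9, giving N, L, E, A.
Round 3 fires rule 6, giving B.
Closure: {A, B, C, D, E, H, L, N, P, Q, R, S, T, U, V} — 15 facts.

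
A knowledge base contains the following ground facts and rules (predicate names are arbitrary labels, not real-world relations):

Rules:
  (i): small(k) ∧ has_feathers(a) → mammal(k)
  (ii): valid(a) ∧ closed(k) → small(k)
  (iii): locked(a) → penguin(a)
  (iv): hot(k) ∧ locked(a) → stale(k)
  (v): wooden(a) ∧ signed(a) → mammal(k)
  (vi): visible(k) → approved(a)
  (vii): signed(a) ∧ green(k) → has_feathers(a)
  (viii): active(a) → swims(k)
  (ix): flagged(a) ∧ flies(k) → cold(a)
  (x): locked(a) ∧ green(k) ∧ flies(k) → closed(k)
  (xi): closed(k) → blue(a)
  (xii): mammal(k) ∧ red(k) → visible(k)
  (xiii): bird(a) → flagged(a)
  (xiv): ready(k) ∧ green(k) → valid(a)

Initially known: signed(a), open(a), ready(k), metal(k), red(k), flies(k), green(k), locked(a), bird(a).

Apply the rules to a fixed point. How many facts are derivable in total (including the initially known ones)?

Round 1: (iii) [locked(a) → penguin(a)]; (vii) [signed(a) ∧ green(k) → has_feathers(a)]; (x) [locked(a) ∧ green(k) ∧ flies(k) → closed(k)]; (xiii) [bird(a) → flagged(a)]; (xiv) [ready(k) ∧ green(k) → valid(a)]. New: penguin(a), has_feathers(a), closed(k), flagged(a), valid(a).
Round 2: (ii) [valid(a) ∧ closed(k) → small(k)]; (ix) [flagged(a) ∧ flies(k) → cold(a)]; (xi) [closed(k) → blue(a)]. New: small(k), cold(a), blue(a).
Round 3: (i) [small(k) ∧ has_feathers(a) → mammal(k)]. New: mammal(k).
Round 4: (xii) [mammal(k) ∧ red(k) → visible(k)]. New: visible(k).
Round 5: (vi) [visible(k) → approved(a)]. New: approved(a).
Closure: {approved(a), bird(a), blue(a), closed(k), cold(a), flagged(a), flies(k), green(k), has_feathers(a), locked(a), mammal(k), metal(k), open(a), penguin(a), ready(k), red(k), signed(a), small(k), valid(a), visible(k)} — 20 facts.

20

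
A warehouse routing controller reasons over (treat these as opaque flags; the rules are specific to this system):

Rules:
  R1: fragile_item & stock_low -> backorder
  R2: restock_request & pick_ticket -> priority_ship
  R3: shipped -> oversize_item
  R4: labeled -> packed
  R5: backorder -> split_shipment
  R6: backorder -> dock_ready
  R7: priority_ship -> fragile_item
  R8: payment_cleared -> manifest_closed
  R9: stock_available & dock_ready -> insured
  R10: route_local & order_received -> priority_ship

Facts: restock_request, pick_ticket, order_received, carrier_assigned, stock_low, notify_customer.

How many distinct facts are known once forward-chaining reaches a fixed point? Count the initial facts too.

11

Round 1: R2 [restock_request & pick_ticket -> priority_ship]. Adds priority_ship.
Round 2: R7 [priority_ship -> fragile_item]. Adds fragile_item.
Round 3: R1 [fragile_item & stock_low -> backorder]. Adds backorder.
Round 4: R5 [backorder -> split_shipment]; R6 [backorder -> dock_ready]. Adds split_shipment, dock_ready.
Closure: {backorder, carrier_assigned, dock_ready, fragile_item, notify_customer, order_received, pick_ticket, priority_ship, restock_request, split_shipment, stock_low} — 11 facts.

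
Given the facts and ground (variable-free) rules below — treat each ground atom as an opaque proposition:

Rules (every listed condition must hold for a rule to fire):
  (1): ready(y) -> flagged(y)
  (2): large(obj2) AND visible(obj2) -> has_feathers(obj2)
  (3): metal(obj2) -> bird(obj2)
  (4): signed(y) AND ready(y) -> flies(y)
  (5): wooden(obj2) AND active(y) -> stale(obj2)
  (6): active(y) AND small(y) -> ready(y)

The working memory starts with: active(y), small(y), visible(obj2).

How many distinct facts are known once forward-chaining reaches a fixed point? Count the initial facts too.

[1] (6) [active(y) AND small(y) -> ready(y)]. ⇒ new: ready(y).
[2] (1) [ready(y) -> flagged(y)]. ⇒ new: flagged(y).
Closure: {active(y), flagged(y), ready(y), small(y), visible(obj2)} — 5 facts.

5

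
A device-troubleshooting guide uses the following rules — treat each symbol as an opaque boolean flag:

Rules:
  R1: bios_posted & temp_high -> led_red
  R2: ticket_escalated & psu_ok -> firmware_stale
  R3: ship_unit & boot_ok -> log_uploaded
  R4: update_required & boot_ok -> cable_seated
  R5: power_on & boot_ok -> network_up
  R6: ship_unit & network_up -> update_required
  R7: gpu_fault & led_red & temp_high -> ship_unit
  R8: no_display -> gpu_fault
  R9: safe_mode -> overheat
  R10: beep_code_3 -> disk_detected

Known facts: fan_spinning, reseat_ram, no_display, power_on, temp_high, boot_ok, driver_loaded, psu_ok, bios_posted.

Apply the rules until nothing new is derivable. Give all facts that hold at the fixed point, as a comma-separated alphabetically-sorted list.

Round 1: R1 [bios_posted & temp_high -> led_red]; R5 [power_on & boot_ok -> network_up]; R8 [no_display -> gpu_fault]. New: led_red, network_up, gpu_fault.
Round 2: R7 [gpu_fault & led_red & temp_high -> ship_unit]. New: ship_unit.
Round 3: R3 [ship_unit & boot_ok -> log_uploaded]; R6 [ship_unit & network_up -> update_required]. New: log_uploaded, update_required.
Round 4: R4 [update_required & boot_ok -> cable_seated]. New: cable_seated.

bios_posted, boot_ok, cable_seated, driver_loaded, fan_spinning, gpu_fault, led_red, log_uploaded, network_up, no_display, power_on, psu_ok, reseat_ram, ship_unit, temp_high, update_required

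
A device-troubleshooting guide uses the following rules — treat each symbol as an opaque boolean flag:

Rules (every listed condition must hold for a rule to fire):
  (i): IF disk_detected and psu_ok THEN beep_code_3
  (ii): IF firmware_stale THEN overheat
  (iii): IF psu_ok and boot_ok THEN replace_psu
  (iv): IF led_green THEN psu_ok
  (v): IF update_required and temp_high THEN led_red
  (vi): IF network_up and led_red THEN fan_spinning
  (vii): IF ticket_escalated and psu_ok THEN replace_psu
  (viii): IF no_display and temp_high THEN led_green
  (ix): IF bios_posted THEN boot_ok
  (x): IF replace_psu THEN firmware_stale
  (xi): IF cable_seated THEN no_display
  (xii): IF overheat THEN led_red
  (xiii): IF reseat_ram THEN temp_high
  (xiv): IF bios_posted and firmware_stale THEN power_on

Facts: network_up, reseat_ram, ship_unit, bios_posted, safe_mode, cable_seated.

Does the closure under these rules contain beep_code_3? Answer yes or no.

no

Round 1: (ix) [IF bios_posted THEN boot_ok]; (xi) [IF cable_seated THEN no_display]; (xiii) [IF reseat_ram THEN temp_high]. New: boot_ok, no_display, temp_high.
Round 2: (viii) [IF no_display and temp_high THEN led_green]. New: led_green.
Round 3: (iv) [IF led_green THEN psu_ok]. New: psu_ok.
Round 4: (iii) [IF psu_ok and boot_ok THEN replace_psu]. New: replace_psu.
Round 5: (x) [IF replace_psu THEN firmware_stale]. New: firmware_stale.
Round 6: (ii) [IF firmware_stale THEN overheat]; (xiv) [IF bios_posted and firmware_stale THEN power_on]. New: overheat, power_on.
Round 7: (xii) [IF overheat THEN led_red]. New: led_red.
Round 8: (vi) [IF network_up and led_red THEN fan_spinning]. New: fan_spinning.
Fixed point reached. beep_code_3 is concluded only by (i); (i) needs disk_detected (never derived).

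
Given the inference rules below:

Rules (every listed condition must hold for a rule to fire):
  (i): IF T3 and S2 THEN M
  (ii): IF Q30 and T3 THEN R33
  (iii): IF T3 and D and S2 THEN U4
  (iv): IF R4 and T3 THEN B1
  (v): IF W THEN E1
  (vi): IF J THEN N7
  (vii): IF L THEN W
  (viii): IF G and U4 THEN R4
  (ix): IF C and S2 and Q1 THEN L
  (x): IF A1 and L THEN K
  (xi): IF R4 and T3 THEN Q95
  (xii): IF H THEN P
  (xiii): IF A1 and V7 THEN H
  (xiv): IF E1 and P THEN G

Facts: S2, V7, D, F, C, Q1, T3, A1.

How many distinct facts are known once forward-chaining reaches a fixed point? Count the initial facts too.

20

Round 1: (i) [IF T3 and S2 THEN M]; (iii) [IF T3 and D and S2 THEN U4]; (ix) [IF C and S2 and Q1 THEN L]; (xiii) [IF A1 and V7 THEN H]. Adds M, U4, L, H.
Round 2: (vii) [IF L THEN W]; (x) [IF A1 and L THEN K]; (xii) [IF H THEN P]. Adds W, K, P.
Round 3: (v) [IF W THEN E1]. Adds E1.
Round 4: (xiv) [IF E1 and P THEN G]. Adds G.
Round 5: (viii) [IF G and U4 THEN R4]. Adds R4.
Round 6: (iv) [IF R4 and T3 THEN B1]; (xi) [IF R4 and T3 THEN Q95]. Adds B1, Q95.
Closure: {A1, B1, C, D, E1, F, G, H, K, L, M, P, Q1, Q95, R4, S2, T3, U4, V7, W} — 20 facts.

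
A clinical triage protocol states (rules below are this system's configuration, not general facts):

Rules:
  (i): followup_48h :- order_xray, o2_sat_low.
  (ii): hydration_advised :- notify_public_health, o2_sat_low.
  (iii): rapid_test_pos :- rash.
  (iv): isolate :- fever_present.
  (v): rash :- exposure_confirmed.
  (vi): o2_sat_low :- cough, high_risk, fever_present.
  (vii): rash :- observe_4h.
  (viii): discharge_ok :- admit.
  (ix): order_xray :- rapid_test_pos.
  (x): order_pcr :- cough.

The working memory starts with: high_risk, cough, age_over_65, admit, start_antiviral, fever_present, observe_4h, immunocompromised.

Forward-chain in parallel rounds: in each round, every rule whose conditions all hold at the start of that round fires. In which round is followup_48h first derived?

4

Round 1: (iv) [isolate :- fever_present.]; (vi) [o2_sat_low :- cough, high_risk, fever_present.]; (vii) [rash :- observe_4h.]; (viii) [discharge_ok :- admit.]; (x) [order_pcr :- cough.]. Adds isolate, o2_sat_low, rash, discharge_ok, order_pcr.
Round 2: (iii) [rapid_test_pos :- rash.]. Adds rapid_test_pos.
Round 3: (ix) [order_xray :- rapid_test_pos.]. Adds order_xray.
Round 4: (i) [followup_48h :- order_xray, o2_sat_low.]. Adds followup_48h.
followup_48h first appears in round 4.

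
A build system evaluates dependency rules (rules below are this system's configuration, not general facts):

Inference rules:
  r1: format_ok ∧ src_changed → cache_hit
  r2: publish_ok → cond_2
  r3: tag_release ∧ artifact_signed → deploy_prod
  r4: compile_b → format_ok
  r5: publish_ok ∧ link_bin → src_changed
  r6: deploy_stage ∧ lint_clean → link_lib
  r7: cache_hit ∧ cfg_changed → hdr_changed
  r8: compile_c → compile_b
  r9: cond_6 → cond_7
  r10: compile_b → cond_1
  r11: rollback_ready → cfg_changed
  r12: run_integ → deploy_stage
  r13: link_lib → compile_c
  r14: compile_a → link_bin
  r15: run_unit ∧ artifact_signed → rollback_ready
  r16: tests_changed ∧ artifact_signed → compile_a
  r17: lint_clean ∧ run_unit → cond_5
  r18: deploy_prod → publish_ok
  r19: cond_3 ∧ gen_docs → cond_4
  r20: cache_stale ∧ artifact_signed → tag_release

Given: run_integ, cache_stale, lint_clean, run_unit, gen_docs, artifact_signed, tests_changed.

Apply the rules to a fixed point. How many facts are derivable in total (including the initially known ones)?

25

Round 1 — r12, r15, r16, r17, r20, derive deploy_stage, rollback_ready, compile_a, cond_5, tag_release.
Round 2 — r3, r6, r11, r14, derive deploy_prod, link_lib, cfg_changed, link_bin.
Round 3 — r13, r18, derive compile_c, publish_ok.
Round 4 — r2, r5, r8, derive cond_2, src_changed, compile_b.
Round 5 — r4, r10, derive format_ok, cond_1.
Round 6 — r1, derive cache_hit.
Round 7 — r7, derive hdr_changed.
Closure: {artifact_signed, cache_hit, cache_stale, cfg_changed, compile_a, compile_b, compile_c, cond_1, cond_2, cond_5, deploy_prod, deploy_stage, format_ok, gen_docs, hdr_changed, link_bin, link_lib, lint_clean, publish_ok, rollback_ready, run_integ, run_unit, src_changed, tag_release, tests_changed} — 25 facts.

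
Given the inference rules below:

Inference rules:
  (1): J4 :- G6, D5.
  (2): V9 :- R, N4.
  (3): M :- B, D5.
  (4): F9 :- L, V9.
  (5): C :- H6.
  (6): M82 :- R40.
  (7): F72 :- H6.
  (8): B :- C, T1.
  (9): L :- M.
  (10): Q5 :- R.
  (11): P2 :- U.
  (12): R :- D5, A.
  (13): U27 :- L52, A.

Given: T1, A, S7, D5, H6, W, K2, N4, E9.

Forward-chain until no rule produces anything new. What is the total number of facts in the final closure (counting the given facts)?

Round 1 fires (5), (7), (12), giving C, F72, R.
Round 2 fires (2), (8), (10), giving V9, B, Q5.
Round 3 fires (3), giving M.
Round 4 fires (9), giving L.
Round 5 fires (4), giving F9.
Closure: {A, B, C, D5, E9, F72, F9, H6, K2, L, M, N4, Q5, R, S7, T1, V9, W} — 18 facts.

18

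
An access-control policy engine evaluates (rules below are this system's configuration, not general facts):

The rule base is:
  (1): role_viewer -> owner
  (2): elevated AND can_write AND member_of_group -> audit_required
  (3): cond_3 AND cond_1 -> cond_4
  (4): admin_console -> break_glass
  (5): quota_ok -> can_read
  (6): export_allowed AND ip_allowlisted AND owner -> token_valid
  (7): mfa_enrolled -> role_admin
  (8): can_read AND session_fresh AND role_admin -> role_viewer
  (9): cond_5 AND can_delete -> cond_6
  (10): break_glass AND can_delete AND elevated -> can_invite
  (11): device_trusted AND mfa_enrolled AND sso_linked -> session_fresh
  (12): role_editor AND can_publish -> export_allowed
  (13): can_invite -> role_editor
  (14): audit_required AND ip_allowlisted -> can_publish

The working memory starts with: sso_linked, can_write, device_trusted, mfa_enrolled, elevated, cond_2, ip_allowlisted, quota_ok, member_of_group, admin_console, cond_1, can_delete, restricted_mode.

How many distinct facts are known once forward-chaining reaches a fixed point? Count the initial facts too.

25

[1] (2) [elevated AND can_write AND member_of_group -> audit_required]; (4) [admin_console -> break_glass]; (5) [quota_ok -> can_read]; (7) [mfa_enrolled -> role_admin]; (11) [device_trusted AND mfa_enrolled AND sso_linked -> session_fresh]. ⇒ new: audit_required, break_glass, can_read, role_admin, session_fresh.
[2] (8) [can_read AND session_fresh AND role_admin -> role_viewer]; (10) [break_glass AND can_delete AND elevated -> can_invite]; (14) [audit_required AND ip_allowlisted -> can_publish]. ⇒ new: role_viewer, can_invite, can_publish.
[3] (1) [role_viewer -> owner]; (13) [can_invite -> role_editor]. ⇒ new: owner, role_editor.
[4] (12) [role_editor AND can_publish -> export_allowed]. ⇒ new: export_allowed.
[5] (6) [export_allowed AND ip_allowlisted AND owner -> token_valid]. ⇒ new: token_valid.
Closure: {admin_console, audit_required, break_glass, can_delete, can_invite, can_publish, can_read, can_write, cond_1, cond_2, device_trusted, elevated, export_allowed, ip_allowlisted, member_of_group, mfa_enrolled, owner, quota_ok, restricted_mode, role_admin, role_editor, role_viewer, session_fresh, sso_linked, token_valid} — 25 facts.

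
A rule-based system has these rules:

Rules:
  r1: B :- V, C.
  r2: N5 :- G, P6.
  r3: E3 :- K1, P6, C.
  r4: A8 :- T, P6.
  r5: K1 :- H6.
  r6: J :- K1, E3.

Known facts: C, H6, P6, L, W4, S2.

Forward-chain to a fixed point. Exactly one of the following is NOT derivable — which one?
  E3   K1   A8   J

Round 1 — r5, derive K1.
Round 2 — r3, derive E3.
Round 3 — r6, derive J.
Derived: E3 (round 2), K1 (round 1), J (round 3). A8 never appears in any round.

A8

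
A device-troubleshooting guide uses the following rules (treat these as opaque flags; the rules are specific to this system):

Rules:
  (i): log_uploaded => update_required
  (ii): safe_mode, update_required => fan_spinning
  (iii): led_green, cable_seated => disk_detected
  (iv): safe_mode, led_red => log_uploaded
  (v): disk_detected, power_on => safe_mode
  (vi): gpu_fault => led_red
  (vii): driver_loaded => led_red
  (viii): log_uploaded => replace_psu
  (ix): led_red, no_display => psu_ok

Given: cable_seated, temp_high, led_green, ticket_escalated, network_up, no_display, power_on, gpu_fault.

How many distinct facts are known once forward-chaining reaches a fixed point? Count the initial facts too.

[1] (iii) [led_green, cable_seated => disk_detected]; (vi) [gpu_fault => led_red]. ⇒ new: disk_detected, led_red.
[2] (v) [disk_detected, power_on => safe_mode]; (ix) [led_red, no_display => psu_ok]. ⇒ new: safe_mode, psu_ok.
[3] (iv) [safe_mode, led_red => log_uploaded]. ⇒ new: log_uploaded.
[4] (i) [log_uploaded => update_required]; (viii) [log_uploaded => replace_psu]. ⇒ new: update_required, replace_psu.
[5] (ii) [safe_mode, update_required => fan_spinning]. ⇒ new: fan_spinning.
Closure: {cable_seated, disk_detected, fan_spinning, gpu_fault, led_green, led_red, log_uploaded, network_up, no_display, power_on, psu_ok, replace_psu, safe_mode, temp_high, ticket_escalated, update_required} — 16 facts.

16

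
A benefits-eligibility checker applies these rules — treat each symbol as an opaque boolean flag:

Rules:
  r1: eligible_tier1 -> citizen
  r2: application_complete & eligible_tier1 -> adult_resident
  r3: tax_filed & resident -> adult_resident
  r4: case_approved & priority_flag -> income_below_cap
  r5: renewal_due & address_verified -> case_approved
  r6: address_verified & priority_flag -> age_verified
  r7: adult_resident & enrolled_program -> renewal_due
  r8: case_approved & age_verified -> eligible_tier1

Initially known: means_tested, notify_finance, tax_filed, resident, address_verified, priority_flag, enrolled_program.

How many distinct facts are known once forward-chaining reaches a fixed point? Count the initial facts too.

Round 1: r3 [tax_filed & resident -> adult_resident]; r6 [address_verified & priority_flag -> age_verified]. Adds adult_resident, age_verified.
Round 2: r7 [adult_resident & enrolled_program -> renewal_due]. Adds renewal_due.
Round 3: r5 [renewal_due & address_verified -> case_approved]. Adds case_approved.
Round 4: r4 [case_approved & priority_flag -> income_below_cap]; r8 [case_approved & age_verified -> eligible_tier1]. Adds income_below_cap, eligible_tier1.
Round 5: r1 [eligible_tier1 -> citizen]. Adds citizen.
Closure: {address_verified, adult_resident, age_verified, case_approved, citizen, eligible_tier1, enrolled_program, income_below_cap, means_tested, notify_finance, priority_flag, renewal_due, resident, tax_filed} — 14 facts.

14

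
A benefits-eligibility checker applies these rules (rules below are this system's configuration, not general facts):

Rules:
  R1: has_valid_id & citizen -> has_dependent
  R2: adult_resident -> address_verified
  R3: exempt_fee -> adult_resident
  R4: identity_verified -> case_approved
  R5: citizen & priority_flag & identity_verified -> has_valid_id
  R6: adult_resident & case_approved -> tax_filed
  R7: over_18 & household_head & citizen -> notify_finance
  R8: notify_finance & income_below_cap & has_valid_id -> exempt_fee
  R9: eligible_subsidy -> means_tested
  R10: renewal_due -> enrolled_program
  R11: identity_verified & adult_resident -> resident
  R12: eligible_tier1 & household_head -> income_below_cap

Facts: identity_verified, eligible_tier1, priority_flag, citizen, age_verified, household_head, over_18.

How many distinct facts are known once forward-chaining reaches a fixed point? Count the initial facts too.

Round 1: R4 [identity_verified -> case_approved]; R5 [citizen & priority_flag & identity_verified -> has_valid_id]; R7 [over_18 & household_head & citizen -> notify_finance]; R12 [eligible_tier1 & household_head -> income_below_cap]. New: case_approved, has_valid_id, notify_finance, income_below_cap.
Round 2: R1 [has_valid_id & citizen -> has_dependent]; R8 [notify_finance & income_below_cap & has_valid_id -> exempt_fee]. New: has_dependent, exempt_fee.
Round 3: R3 [exempt_fee -> adult_resident]. New: adult_resident.
Round 4: R2 [adult_resident -> address_verified]; R6 [adult_resident & case_approved -> tax_filed]; R11 [identity_verified & adult_resident -> resident]. New: address_verified, tax_filed, resident.
Closure: {address_verified, adult_resident, age_verified, case_approved, citizen, eligible_tier1, exempt_fee, has_dependent, has_valid_id, household_head, identity_verified, income_below_cap, notify_finance, over_18, priority_flag, resident, tax_filed} — 17 facts.

17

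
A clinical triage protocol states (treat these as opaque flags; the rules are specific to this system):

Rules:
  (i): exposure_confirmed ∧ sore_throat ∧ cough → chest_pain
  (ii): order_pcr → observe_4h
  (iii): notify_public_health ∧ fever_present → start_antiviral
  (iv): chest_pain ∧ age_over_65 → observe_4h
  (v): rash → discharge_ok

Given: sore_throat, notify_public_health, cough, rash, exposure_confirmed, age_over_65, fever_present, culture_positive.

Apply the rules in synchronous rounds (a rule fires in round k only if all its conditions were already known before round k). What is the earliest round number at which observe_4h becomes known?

2

Round 1 — (i), (iii), (v), derive chest_pain, start_antiviral, discharge_ok.
Round 2 — (iv), derive observe_4h.
observe_4h first appears in round 2.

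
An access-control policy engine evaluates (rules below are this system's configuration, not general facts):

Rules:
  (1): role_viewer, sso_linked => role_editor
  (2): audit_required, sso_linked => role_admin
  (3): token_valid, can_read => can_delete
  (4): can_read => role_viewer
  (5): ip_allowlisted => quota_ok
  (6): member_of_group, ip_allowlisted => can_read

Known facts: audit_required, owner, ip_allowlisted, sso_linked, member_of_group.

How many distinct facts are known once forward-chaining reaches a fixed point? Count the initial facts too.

Round 1 fires (2), (5), (6), giving role_admin, quota_ok, can_read.
Round 2 fires (4), giving role_viewer.
Round 3 fires (1), giving role_editor.
Closure: {audit_required, can_read, ip_allowlisted, member_of_group, owner, quota_ok, role_admin, role_editor, role_viewer, sso_linked} — 10 facts.

10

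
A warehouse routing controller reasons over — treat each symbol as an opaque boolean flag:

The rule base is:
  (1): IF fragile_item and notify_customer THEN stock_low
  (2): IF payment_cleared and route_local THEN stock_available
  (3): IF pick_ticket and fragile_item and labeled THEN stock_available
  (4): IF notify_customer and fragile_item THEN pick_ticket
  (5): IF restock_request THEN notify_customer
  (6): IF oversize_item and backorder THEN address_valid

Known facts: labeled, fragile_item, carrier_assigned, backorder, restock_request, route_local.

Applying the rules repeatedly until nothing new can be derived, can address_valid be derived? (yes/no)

Round 1 fires (5), giving notify_customer.
Round 2 fires (1), (4), giving stock_low, pick_ticket.
Round 3 fires (3), giving stock_available.
Fixed point reached. address_valid is concluded only by (6); (6) needs oversize_item (never derived).

no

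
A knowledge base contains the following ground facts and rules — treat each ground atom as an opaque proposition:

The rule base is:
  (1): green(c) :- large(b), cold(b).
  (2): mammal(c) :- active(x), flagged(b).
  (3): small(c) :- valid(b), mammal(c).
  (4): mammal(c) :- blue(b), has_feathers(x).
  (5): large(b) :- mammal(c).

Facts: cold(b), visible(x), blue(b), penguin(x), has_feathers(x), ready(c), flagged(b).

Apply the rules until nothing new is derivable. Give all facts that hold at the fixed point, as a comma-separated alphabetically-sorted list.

Round 1 — (4), derive mammal(c).
Round 2 — (5), derive large(b).
Round 3 — (1), derive green(c).

blue(b), cold(b), flagged(b), green(c), has_feathers(x), large(b), mammal(c), penguin(x), ready(c), visible(x)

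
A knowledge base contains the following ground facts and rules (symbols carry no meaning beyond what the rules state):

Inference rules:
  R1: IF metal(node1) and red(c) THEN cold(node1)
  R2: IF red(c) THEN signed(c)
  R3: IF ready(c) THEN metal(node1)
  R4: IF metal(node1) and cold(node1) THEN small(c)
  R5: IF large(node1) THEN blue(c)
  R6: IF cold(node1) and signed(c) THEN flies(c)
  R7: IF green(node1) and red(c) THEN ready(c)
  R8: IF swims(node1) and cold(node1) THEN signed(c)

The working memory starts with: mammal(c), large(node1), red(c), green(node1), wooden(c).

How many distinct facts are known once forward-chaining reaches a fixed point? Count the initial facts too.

[1] R2 [IF red(c) THEN signed(c)]; R5 [IF large(node1) THEN blue(c)]; R7 [IF green(node1) and red(c) THEN ready(c)]. ⇒ new: signed(c), blue(c), ready(c).
[2] R3 [IF ready(c) THEN metal(node1)]. ⇒ new: metal(node1).
[3] R1 [IF metal(node1) and red(c) THEN cold(node1)]. ⇒ new: cold(node1).
[4] R4 [IF metal(node1) and cold(node1) THEN small(c)]; R6 [IF cold(node1) and signed(c) THEN flies(c)]. ⇒ new: small(c), flies(c).
Closure: {blue(c), cold(node1), flies(c), green(node1), large(node1), mammal(c), metal(node1), ready(c), red(c), signed(c), small(c), wooden(c)} — 12 facts.

12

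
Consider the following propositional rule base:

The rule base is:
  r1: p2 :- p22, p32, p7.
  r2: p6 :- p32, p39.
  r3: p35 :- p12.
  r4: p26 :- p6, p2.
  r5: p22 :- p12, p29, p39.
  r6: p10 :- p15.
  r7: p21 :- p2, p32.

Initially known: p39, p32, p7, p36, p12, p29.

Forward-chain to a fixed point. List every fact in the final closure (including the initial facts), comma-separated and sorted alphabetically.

[1] r2 [p6 :- p32, p39.]; r3 [p35 :- p12.]; r5 [p22 :- p12, p29, p39.]. ⇒ new: p6, p35, p22.
[2] r1 [p2 :- p22, p32, p7.]. ⇒ new: p2.
[3] r4 [p26 :- p6, p2.]; r7 [p21 :- p2, p32.]. ⇒ new: p26, p21.

p12, p2, p21, p22, p26, p29, p32, p35, p36, p39, p6, p7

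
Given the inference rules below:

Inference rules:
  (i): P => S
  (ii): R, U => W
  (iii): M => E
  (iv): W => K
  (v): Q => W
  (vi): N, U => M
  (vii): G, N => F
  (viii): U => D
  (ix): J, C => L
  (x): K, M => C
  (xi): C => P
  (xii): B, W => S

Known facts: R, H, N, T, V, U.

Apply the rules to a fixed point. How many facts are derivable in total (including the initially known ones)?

14

Round 1 fires (ii), (vi), (viii), giving W, M, D.
Round 2 fires (iii), (iv), giving E, K.
Round 3 fires (x), giving C.
Round 4 fires (xi), giving P.
Round 5 fires (i), giving S.
Closure: {C, D, E, H, K, M, N, P, R, S, T, U, V, W} — 14 facts.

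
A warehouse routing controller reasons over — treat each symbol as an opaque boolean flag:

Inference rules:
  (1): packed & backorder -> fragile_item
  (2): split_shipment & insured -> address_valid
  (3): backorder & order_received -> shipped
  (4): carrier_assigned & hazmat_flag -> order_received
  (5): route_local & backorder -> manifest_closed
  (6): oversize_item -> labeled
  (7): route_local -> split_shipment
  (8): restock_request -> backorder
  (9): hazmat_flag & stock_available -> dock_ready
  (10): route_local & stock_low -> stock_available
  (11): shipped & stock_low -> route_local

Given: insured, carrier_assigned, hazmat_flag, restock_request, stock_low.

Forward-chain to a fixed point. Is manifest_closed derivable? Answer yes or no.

yes

Round 1: (4) [carrier_assigned & hazmat_flag -> order_received]; (8) [restock_request -> backorder]. Adds order_received, backorder.
Round 2: (3) [backorder & order_received -> shipped]. Adds shipped.
Round 3: (11) [shipped & stock_low -> route_local]. Adds route_local.
Round 4: (5) [route_local & backorder -> manifest_closed]; (7) [route_local -> split_shipment]; (10) [route_local & stock_low -> stock_available]. Adds manifest_closed, split_shipment, stock_available.
Round 5: (2) [split_shipment & insured -> address_valid]; (9) [hazmat_flag & stock_available -> dock_ready]. Adds address_valid, dock_ready.
manifest_closed appears in round 4, so it is derivable.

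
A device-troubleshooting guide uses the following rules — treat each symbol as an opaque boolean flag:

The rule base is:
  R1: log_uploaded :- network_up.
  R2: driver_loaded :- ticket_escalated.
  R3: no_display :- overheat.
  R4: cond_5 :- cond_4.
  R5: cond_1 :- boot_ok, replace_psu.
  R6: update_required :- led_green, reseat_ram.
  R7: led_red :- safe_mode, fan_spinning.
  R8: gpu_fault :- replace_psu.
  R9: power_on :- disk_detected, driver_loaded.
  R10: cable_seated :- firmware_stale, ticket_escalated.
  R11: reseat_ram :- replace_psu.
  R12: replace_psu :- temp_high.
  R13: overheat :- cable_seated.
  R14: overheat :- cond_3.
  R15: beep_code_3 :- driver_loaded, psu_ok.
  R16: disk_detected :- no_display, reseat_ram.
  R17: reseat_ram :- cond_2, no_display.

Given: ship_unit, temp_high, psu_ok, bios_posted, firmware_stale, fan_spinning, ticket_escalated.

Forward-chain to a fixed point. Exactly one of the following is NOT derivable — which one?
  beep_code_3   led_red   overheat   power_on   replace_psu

led_red

Round 1: R2 [driver_loaded :- ticket_escalated.]; R10 [cable_seated :- firmware_stale, ticket_escalated.]; R12 [replace_psu :- temp_high.]. Adds driver_loaded, cable_seated, replace_psu.
Round 2: R8 [gpu_fault :- replace_psu.]; R11 [reseat_ram :- replace_psu.]; R13 [overheat :- cable_seated.]; R15 [beep_code_3 :- driver_loaded, psu_ok.]. Adds gpu_fault, reseat_ram, overheat, beep_code_3.
Round 3: R3 [no_display :- overheat.]. Adds no_display.
Round 4: R16 [disk_detected :- no_display, reseat_ram.]. Adds disk_detected.
Round 5: R9 [power_on :- disk_detected, driver_loaded.]. Adds power_on.
Derived: overheat (round 2), beep_code_3 (round 2), power_on (round 5), replace_psu (round 1). led_red never appears in any round.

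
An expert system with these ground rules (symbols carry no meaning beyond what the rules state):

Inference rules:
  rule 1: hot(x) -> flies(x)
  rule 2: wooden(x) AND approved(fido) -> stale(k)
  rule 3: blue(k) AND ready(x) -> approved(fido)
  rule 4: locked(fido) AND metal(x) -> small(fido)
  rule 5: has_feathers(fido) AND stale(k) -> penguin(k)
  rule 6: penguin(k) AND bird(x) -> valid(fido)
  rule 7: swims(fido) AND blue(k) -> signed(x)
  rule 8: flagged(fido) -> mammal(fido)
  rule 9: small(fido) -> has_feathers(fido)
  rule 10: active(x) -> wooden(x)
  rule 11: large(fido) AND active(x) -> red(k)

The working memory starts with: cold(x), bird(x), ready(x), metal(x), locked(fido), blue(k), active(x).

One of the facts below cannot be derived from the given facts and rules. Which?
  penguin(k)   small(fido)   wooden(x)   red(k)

Round 1: rule 3 [blue(k) AND ready(x) -> approved(fido)]; rule 4 [locked(fido) AND metal(x) -> small(fido)]; rule 10 [active(x) -> wooden(x)]. Adds approved(fido), small(fido), wooden(x).
Round 2: rule 2 [wooden(x) AND approved(fido) -> stale(k)]; rule 9 [small(fido) -> has_feathers(fido)]. Adds stale(k), has_feathers(fido).
Round 3: rule 5 [has_feathers(fido) AND stale(k) -> penguin(k)]. Adds penguin(k).
Round 4: rule 6 [penguin(k) AND bird(x) -> valid(fido)]. Adds valid(fido).
Derived: small(fido) (round 1), wooden(x) (round 1), penguin(k) (round 3). red(k) never appears in any round.

red(k)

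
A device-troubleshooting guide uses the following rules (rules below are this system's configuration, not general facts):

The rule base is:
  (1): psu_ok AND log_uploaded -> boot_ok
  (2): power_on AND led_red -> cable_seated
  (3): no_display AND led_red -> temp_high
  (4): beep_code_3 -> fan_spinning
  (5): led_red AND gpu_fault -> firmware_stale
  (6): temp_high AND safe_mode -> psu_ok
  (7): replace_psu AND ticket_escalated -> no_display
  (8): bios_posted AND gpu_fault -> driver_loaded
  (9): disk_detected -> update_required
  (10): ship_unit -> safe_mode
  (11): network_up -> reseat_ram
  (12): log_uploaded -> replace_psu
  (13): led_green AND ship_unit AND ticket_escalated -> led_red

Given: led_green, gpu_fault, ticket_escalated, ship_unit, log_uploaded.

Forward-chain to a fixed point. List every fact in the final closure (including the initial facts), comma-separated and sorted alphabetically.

Round 1 fires (10), (12), (13), giving safe_mode, replace_psu, led_red.
Round 2 fires (5), (7), giving firmware_stale, no_display.
Round 3 fires (3), giving temp_high.
Round 4 fires (6), giving psu_ok.
Round 5 fires (1), giving boot_ok.

boot_ok, firmware_stale, gpu_fault, led_green, led_red, log_uploaded, no_display, psu_ok, replace_psu, safe_mode, ship_unit, temp_high, ticket_escalated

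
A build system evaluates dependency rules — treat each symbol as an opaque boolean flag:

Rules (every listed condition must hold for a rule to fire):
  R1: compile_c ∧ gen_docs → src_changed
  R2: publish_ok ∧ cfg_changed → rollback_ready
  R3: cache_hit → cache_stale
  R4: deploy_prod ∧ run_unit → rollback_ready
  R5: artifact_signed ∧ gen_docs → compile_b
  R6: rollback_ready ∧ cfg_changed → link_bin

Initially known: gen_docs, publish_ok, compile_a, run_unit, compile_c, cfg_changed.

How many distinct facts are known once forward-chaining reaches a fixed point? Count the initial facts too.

9

Round 1 fires R1, R2, giving src_changed, rollback_ready.
Round 2 fires R6, giving link_bin.
Closure: {cfg_changed, compile_a, compile_c, gen_docs, link_bin, publish_ok, rollback_ready, run_unit, src_changed} — 9 facts.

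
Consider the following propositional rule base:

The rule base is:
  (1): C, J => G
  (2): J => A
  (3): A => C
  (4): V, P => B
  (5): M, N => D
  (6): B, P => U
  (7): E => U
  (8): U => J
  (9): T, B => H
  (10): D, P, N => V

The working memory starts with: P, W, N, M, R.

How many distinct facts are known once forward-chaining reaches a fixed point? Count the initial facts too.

Round 1: (5) [M, N => D]. New: D.
Round 2: (10) [D, P, N => V]. New: V.
Round 3: (4) [V, P => B]. New: B.
Round 4: (6) [B, P => U]. New: U.
Round 5: (8) [U => J]. New: J.
Round 6: (2) [J => A]. New: A.
Round 7: (3) [A => C]. New: C.
Round 8: (1) [C, J => G]. New: G.
Closure: {A, B, C, D, G, J, M, N, P, R, U, V, W} — 13 facts.

13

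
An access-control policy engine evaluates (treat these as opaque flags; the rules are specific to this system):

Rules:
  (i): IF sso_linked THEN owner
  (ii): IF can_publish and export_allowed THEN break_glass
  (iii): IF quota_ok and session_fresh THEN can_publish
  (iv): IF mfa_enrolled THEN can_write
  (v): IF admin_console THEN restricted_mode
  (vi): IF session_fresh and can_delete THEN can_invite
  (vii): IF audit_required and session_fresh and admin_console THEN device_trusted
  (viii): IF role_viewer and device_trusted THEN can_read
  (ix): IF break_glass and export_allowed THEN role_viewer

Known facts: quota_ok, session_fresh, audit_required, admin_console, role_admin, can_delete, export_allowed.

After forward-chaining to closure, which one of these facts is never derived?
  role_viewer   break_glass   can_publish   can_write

can_write

Round 1: (iii) [IF quota_ok and session_fresh THEN can_publish]; (v) [IF admin_console THEN restricted_mode]; (vi) [IF session_fresh and can_delete THEN can_invite]; (vii) [IF audit_required and session_fresh and admin_console THEN device_trusted]. Adds can_publish, restricted_mode, can_invite, device_trusted.
Round 2: (ii) [IF can_publish and export_allowed THEN break_glass]. Adds break_glass.
Round 3: (ix) [IF break_glass and export_allowed THEN role_viewer]. Adds role_viewer.
Round 4: (viii) [IF role_viewer and device_trusted THEN can_read]. Adds can_read.
Derived: can_publish (round 1), role_viewer (round 3), break_glass (round 2). can_write never appears in any round.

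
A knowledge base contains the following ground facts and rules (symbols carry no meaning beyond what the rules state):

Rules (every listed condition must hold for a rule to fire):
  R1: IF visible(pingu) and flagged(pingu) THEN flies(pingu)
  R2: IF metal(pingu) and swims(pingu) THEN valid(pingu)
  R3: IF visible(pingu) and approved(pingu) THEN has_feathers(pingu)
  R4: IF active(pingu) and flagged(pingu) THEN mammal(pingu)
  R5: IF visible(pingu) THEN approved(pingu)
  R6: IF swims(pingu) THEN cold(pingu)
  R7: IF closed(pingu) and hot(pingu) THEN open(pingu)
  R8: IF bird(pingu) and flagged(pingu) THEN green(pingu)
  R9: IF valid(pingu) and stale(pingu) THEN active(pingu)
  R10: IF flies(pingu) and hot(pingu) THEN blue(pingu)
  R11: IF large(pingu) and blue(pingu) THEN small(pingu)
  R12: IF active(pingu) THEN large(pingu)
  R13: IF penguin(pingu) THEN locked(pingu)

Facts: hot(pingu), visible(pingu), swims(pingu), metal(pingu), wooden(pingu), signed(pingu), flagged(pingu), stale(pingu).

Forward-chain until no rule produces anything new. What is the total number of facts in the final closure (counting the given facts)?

18

Round 1: R1 [IF visible(pingu) and flagged(pingu) THEN flies(pingu)]; R2 [IF metal(pingu) and swims(pingu) THEN valid(pingu)]; R5 [IF visible(pingu) THEN approved(pingu)]; R6 [IF swims(pingu) THEN cold(pingu)]. Adds flies(pingu), valid(pingu), approved(pingu), cold(pingu).
Round 2: R3 [IF visible(pingu) and approved(pingu) THEN has_feathers(pingu)]; R9 [IF valid(pingu) and stale(pingu) THEN active(pingu)]; R10 [IF flies(pingu) and hot(pingu) THEN blue(pingu)]. Adds has_feathers(pingu), active(pingu), blue(pingu).
Round 3: R4 [IF active(pingu) and flagged(pingu) THEN mammal(pingu)]; R12 [IF active(pingu) THEN large(pingu)]. Adds mammal(pingu), large(pingu).
Round 4: R11 [IF large(pingu) and blue(pingu) THEN small(pingu)]. Adds small(pingu).
Closure: {active(pingu), approved(pingu), blue(pingu), cold(pingu), flagged(pingu), flies(pingu), has_feathers(pingu), hot(pingu), large(pingu), mammal(pingu), metal(pingu), signed(pingu), small(pingu), stale(pingu), swims(pingu), valid(pingu), visible(pingu), wooden(pingu)} — 18 facts.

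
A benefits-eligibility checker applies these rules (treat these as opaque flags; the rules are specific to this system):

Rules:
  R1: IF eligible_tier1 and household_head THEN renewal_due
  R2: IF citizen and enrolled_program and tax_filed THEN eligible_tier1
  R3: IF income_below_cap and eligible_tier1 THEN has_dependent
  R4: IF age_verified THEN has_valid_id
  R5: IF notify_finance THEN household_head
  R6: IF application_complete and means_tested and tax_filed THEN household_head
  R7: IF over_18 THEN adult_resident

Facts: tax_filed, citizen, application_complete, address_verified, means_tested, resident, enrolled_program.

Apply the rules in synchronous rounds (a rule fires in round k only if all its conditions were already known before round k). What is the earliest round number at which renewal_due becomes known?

2

Round 1 — R2, R6, derive eligible_tier1, household_head.
Round 2 — R1, derive renewal_due.
renewal_due first appears in round 2.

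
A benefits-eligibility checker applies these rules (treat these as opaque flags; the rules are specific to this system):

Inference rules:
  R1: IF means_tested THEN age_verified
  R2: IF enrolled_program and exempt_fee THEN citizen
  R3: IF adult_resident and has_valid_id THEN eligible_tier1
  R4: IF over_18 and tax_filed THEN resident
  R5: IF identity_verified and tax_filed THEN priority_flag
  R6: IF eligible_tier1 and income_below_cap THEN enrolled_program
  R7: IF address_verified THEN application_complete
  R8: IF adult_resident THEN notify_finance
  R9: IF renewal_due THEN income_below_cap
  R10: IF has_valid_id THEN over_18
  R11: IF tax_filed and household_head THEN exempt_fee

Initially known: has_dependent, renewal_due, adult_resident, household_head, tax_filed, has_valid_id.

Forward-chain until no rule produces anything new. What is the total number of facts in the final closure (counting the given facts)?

Round 1 — R3, R8, R9, R10, R11, derive eligible_tier1, notify_finance, income_below_cap, over_18, exempt_fee.
Round 2 — R4, R6, derive resident, enrolled_program.
Round 3 — R2, derive citizen.
Closure: {adult_resident, citizen, eligible_tier1, enrolled_program, exempt_fee, has_dependent, has_valid_id, household_head, income_below_cap, notify_finance, over_18, renewal_due, resident, tax_filed} — 14 facts.

14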